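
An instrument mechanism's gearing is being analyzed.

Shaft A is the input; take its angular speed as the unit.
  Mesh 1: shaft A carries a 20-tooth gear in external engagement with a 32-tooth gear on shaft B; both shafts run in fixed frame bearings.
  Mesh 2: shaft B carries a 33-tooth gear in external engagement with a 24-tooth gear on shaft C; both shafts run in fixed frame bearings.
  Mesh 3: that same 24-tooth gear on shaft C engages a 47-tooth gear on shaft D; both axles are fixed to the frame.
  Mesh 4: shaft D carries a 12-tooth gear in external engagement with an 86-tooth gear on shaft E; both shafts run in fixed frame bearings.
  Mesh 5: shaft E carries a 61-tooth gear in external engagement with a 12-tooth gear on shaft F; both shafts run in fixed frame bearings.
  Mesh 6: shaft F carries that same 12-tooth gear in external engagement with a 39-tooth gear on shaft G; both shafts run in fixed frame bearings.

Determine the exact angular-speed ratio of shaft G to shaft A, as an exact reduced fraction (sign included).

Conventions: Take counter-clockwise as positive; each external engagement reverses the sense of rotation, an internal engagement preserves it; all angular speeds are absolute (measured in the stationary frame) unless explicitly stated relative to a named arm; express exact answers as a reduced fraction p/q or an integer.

class = fixed-axis compound train [6 meshes; 6 ratios multiply, 6 sense flips]
mesh 1 [20T→32T]: running ratio 5/8, sense −
mesh 2 [33T→24T]: running ratio 55/64, sense +
mesh 3 [24T→47T]: running ratio 165/376, sense −
mesh 4 [12T→86T]: running ratio 495/8084, sense +
mesh 5 [61T→12T]: running ratio 10065/32336, sense −
mesh 6 [12T→39T]: running ratio 10065/105092, sense +
ω_out/ω_in = 10065/105092

10065/105092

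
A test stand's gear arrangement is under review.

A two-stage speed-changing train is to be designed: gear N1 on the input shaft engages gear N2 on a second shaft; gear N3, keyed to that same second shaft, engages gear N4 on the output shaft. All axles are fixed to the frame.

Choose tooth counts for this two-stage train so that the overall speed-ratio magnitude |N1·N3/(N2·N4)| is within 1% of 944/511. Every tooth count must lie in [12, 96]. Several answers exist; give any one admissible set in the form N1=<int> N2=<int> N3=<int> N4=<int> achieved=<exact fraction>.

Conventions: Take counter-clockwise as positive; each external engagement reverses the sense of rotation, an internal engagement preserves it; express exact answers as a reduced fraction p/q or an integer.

class = fixed-axis compound train [2-stage, 944/511 wanted]
target = 944/511 in lowest terms: an exact hit needs N1·N3 = k·944 and N2·N4 = k·511 for one integer k, every count in [12, 96]; additionally prefer no 1:1 stage (N1 ≠ N2, N3 ≠ N4)
k = 1: no 1:1-free in-range split of k·944 and k·511 into factor pairs; take k = 2
k = 2: N1·N3 = 1888 = 32·59, N2·N4 = 1022 = 14·73
achieved = 32·59/(14·73) = 944/511; |achieved − target| = 0 ≤ 236/12775 ✓

N1=32 N2=14 N3=59 N4=73 achieved=944/511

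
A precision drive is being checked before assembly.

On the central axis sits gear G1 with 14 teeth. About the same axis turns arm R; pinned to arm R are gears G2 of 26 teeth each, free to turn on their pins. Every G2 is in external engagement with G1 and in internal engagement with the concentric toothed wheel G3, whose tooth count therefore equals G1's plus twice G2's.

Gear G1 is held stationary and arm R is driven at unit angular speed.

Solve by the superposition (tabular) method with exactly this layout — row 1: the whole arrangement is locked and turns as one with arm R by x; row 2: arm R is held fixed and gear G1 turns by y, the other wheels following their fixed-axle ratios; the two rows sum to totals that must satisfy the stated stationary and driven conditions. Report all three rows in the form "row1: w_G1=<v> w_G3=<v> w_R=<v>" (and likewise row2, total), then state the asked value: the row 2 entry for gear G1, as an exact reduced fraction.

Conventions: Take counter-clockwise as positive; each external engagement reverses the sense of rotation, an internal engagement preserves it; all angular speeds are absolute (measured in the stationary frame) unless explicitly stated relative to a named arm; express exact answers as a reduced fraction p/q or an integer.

row1: w_G1=1 w_G3=1 w_R=1
row2: w_G1=-1 w_G3=7/33 w_R=0
total: w_G1=0 w_G3=40/33 w_R=1
asked value: -1

planetary set (14T centre, 26T on arm, 66T internal) — Willis relation
row 1: whole set turns with the arm by x
superposition row 2 [arm held]: sun y, ring −(14/66)·y, arm 0
boundary: total ω_sun = x + y = 0 and total ω_arm = x = 1  ⇒  y = -1, x = 1
row 2 ring = −(14/66)·(-1) = 7/33
totals (row 1 + row 2): sun 1 + (-1) = 0, ring 1 + 7/33 = 40/33, arm 1 + 0 = 1
asked cell (row2, sun) = -1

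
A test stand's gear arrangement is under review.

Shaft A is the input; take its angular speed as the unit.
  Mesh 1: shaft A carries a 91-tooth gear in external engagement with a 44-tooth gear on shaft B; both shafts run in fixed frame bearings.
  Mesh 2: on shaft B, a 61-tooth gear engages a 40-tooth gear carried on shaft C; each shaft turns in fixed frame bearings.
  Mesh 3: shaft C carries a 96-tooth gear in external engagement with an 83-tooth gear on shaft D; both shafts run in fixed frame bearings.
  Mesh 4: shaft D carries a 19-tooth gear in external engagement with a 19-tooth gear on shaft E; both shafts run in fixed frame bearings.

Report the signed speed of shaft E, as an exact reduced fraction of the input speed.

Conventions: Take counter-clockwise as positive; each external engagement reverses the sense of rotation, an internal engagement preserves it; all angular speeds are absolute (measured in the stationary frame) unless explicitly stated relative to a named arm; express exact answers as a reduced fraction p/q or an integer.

16653/4565

4-mesh fixed-axis compound train (all bearings frame-fixed)
mesh 1 [91T→44T]: |ω|/ω_in = 1×91/44 = 91/44, sense flips to −
mesh 2 [61T→40T]: |ω|/ω_in = (91/44)×61/40 = 5551/1760, sense flips to +
mesh 3 [96T→83T]: |ω|/ω_in = (5551/1760)×96/83 = 16653/4565, sense flips to −
mesh 4 [19T→19T]: |ω|/ω_in = (16653/4565)×19/19 = 16653/4565, sense flips to +
signed output speed (× input speed) = 16653/4565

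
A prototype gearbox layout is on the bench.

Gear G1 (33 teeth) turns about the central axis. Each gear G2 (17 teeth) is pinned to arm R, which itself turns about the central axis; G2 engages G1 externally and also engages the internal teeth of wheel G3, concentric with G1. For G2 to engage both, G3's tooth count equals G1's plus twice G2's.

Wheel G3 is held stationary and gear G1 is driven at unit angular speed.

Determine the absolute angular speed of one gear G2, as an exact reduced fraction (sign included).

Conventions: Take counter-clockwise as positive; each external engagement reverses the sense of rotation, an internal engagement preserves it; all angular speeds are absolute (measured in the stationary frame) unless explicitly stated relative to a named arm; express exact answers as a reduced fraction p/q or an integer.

-33/34

topology: planetary set — G1 33T / G2 17T / G3 67T, arm = carrier (Willis)
ring teeth: 33 + 2·17 = 67
33(ω_sun−ω_arm) = −67(ω_ring−ω_arm),  ω_ring = 0, ω_sun = 1
33(1−ω_arm) = −67(0−ω_arm)  ⇒  100·ω_arm = 33  ⇒  ω_arm = 33/100
sun–planet mesh: 33·(1−33/100) = −17·(ω_p−ω_arm)  ⇒  ω_p−ω_arm = -2211/1700
ω_p = 33/100 − 2211/1700 = -33/34
exact speed ratio = -33/34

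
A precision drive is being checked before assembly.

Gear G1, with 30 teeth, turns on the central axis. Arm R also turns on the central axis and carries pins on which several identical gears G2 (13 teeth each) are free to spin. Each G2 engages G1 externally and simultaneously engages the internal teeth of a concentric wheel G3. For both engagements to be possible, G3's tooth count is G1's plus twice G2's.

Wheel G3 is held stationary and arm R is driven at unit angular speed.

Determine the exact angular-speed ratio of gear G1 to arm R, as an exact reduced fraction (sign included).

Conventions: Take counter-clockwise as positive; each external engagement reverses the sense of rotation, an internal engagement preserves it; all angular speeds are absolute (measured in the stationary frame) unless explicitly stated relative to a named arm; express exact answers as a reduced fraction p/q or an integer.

43/15

class = planetary set [G3 = 30+2·13 = 56; Willis about the carrier]
ring teeth: 30 + 2·13 = 56
30(ω_sun−ω_arm) = −56(ω_ring−ω_arm),  ω_ring = 0, ω_arm = 1
ω_sun = 1 − (56/30)(0−1) = 43/15
ω_out/ω_in = 43/15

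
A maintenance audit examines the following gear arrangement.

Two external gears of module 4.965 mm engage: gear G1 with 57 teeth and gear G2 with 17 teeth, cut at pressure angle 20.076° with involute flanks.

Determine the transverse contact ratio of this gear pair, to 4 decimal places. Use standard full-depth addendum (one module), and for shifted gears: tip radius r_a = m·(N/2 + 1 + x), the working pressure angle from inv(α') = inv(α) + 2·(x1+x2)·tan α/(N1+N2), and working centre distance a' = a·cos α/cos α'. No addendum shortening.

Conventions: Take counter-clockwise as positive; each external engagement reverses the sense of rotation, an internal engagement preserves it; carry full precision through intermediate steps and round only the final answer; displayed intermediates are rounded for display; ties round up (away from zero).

class = single-mesh tooth geometry [involute pair 57T × 17T, m = 4.965]
base radii: r_b1 = 132.904542, r_b2 = 39.638197
tip radii: r_a1 = 146.467500, r_a2 = 47.167500
no profile shift: α' = α, a' = a
action lengths: √(r_a1²−r_b1²) = 61.555757, √(r_a2²−r_b2²) = 25.565336
base pitch p_b = π·m·cos α = 14.650243
CR = (61.555757 + 25.565336 − 183.705000·sin 20.07600°)/14.650243 = 1.642386
contact ratio ≈ 1.6424

1.6424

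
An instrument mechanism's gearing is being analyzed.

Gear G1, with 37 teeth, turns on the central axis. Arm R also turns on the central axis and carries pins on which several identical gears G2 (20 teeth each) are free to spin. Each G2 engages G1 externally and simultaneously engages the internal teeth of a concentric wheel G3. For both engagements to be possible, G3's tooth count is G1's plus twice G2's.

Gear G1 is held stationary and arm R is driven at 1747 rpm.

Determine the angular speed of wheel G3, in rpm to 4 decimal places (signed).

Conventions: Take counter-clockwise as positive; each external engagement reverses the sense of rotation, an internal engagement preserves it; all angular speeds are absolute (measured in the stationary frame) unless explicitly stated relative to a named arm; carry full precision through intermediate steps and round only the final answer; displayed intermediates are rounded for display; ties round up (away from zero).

planetary set (37T centre, 20T on arm, 77T internal) — Willis relation
normalise by the input: solve with ω_arm = 1, then scale by 1747 rpm
ring teeth: 37 + 2·20 = 77
37(ω_sun−ω_arm) = −77(ω_ring−ω_arm),  ω_sun = 0, ω_arm = 1
ω_ring = 1 − (37/77)(0−1) = 114/77
scale: ω_ring = 114/77 × 1747 rpm = +2586.4675 rpm

+2586.4675 rpm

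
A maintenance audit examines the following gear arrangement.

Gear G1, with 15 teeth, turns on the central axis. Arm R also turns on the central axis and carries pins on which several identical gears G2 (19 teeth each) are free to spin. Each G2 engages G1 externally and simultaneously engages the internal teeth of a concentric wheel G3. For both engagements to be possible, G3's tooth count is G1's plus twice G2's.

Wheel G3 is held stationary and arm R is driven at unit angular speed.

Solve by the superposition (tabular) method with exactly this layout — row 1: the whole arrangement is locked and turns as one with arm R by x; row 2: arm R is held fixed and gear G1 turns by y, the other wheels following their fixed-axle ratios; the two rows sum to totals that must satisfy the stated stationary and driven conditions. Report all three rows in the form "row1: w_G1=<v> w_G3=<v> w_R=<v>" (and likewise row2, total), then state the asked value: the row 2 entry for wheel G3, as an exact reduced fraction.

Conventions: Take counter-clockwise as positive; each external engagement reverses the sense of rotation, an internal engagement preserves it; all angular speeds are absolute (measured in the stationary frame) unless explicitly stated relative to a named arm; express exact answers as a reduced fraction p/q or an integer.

planetary set (15T centre, 19T on arm, 53T internal) — Willis relation
row 1 (train locked, turned with arm): all members turn x
row 2: sun turns y, ring = −(15/53)·y, arm 0
boundary: total ω_ring = x − (15/53)·y = 0 and total ω_arm = x = 1  ⇒  y = 53/15, x = 1
row 2 ring = −(15/53)·53/15 = -1
totals (row 1 + row 2): sun 1 + 53/15 = 68/15, ring 1 + (-1) = 0, arm 1 + 0 = 1
asked cell (row2, ring) = -1

row1: w_G1=1 w_G3=1 w_R=1
row2: w_G1=53/15 w_G3=-1 w_R=0
total: w_G1=68/15 w_G3=0 w_R=1
asked value: -1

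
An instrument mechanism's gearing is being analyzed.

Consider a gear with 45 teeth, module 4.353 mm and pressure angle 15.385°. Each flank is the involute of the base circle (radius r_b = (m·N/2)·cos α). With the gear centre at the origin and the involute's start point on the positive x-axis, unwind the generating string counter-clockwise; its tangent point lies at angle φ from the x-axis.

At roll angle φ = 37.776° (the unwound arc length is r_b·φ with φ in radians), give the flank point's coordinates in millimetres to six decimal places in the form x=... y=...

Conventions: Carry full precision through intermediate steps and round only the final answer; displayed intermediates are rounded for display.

x=112.780298 y=8.635427

topology: single-mesh involute geometry — m = 4.353, N = 45
pitch radius r_p = m·N/2 = 4.353·45/2 = 97.942500
base radius r_b = r_p·cos α = 97.942500·cos 15.385° = 94.432720
roll angle φ = 37.776° = 0.65931558 rad
x = r_b·(cos φ + φ·sin φ) = 112.780298
y = r_b·(sin φ − φ·cos φ) = 8.635427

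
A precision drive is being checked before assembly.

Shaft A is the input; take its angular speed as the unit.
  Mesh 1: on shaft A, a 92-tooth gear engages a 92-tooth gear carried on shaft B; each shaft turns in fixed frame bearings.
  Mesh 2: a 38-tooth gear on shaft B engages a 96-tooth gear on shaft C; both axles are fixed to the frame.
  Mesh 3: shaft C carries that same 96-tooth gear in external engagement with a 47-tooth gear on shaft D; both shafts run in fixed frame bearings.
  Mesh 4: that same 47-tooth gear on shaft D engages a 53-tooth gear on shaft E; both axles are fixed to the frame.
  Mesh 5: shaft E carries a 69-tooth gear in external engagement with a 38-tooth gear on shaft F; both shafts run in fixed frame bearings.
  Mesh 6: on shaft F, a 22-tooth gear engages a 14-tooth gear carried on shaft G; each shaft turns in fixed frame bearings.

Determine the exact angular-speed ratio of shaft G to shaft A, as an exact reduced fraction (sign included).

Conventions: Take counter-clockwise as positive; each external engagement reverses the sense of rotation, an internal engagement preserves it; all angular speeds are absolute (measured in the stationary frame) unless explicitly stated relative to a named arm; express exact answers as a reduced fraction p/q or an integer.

759/371

class = fixed-axis compound train [6 meshes; 6 ratios multiply, 6 sense flips]
mesh 1 [92T→92T]: running ratio 1, sense −
mesh 2 [38T→96T]: running ratio 19/48, sense +
mesh 3 [96T→47T]: running ratio 38/47, sense −
mesh 4 [47T→53T]: running ratio 38/53, sense +
mesh 5 [69T→38T]: running ratio 69/53, sense −
mesh 6 [22T→14T]: running ratio 759/371, sense +
ω_out/ω_in = 759/371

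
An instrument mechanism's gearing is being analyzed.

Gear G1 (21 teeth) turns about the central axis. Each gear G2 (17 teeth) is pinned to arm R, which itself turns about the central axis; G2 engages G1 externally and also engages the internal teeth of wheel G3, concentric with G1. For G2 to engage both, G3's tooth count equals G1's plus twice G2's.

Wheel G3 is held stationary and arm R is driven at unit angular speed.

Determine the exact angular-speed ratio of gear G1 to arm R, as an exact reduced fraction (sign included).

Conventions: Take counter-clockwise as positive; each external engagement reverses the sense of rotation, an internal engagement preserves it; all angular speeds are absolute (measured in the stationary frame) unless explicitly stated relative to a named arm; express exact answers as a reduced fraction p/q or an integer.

76/21

class = planetary set [G3 = 21+2·17 = 55; Willis about the carrier]
ring teeth: 21 + 2·17 = 55
21(ω_sun−ω_arm) = −55(ω_ring−ω_arm),  ω_ring = 0, ω_arm = 1
ω_sun = 1 − (55/21)(0−1) = 76/21
ω_out/ω_in = 76/21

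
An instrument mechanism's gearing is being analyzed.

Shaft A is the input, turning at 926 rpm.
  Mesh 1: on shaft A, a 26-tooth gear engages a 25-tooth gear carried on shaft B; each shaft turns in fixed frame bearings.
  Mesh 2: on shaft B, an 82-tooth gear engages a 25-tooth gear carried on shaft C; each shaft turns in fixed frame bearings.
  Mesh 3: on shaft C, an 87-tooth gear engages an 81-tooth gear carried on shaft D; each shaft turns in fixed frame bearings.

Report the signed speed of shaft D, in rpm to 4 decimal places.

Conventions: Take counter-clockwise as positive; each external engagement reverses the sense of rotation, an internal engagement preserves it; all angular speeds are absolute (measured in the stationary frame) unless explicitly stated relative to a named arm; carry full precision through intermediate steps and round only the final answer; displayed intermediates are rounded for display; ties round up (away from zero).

recognized (4 fixed axles, 3 meshes): fixed-axis compound train
mesh 1 [26T→25T]: ω = 926.0000×26/25 = 963.0400 rpm, sense flips to −
mesh 2 [82T→25T]: ω = 963.0400×82/25 = 3158.7712 rpm, sense flips to +
mesh 3 [87T→81T]: ω = 3158.7712×87/81 = 3392.7543 rpm, sense flips to −
signed output speed = -3392.7543 rpm

-3392.7543 rpm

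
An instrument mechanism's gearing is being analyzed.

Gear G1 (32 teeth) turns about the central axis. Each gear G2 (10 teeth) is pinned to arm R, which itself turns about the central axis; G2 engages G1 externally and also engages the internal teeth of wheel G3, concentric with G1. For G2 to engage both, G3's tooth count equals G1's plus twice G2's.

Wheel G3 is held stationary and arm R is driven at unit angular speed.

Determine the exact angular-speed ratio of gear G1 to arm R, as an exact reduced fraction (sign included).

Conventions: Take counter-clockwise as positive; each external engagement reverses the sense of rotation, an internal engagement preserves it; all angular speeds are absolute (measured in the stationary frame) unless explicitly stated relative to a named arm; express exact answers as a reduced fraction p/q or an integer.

class = planetary set [G3 = 32+2·10 = 52; Willis about the carrier]
ring teeth: 32 + 2·10 = 52
32(ω_sun−ω_arm) = −52(ω_ring−ω_arm),  ω_ring = 0, ω_arm = 1
ω_sun = 1 − (52/32)(0−1) = 21/8
ω_out/ω_in = 21/8

21/8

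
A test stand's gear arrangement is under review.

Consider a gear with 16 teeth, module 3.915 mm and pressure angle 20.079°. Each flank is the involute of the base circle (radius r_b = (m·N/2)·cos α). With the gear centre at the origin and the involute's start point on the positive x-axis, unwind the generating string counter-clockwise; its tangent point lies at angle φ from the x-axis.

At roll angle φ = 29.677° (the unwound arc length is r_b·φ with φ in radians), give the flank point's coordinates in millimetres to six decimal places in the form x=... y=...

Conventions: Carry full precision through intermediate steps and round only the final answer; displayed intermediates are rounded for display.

single-mesh involute tooth geometry (16T wheel at module 3.915)
pitch radius r_p = m·N/2 = 3.915·16/2 = 31.320000
base radius r_b = r_p·cos α = 31.320000·cos 20.079° = 29.416375
roll angle φ = 29.677° = 0.51796136 rad
x = r_b·(cos φ + φ·sin φ) = 33.101604
y = r_b·(sin φ − φ·cos φ) = 1.326367

x=33.101604 y=1.326367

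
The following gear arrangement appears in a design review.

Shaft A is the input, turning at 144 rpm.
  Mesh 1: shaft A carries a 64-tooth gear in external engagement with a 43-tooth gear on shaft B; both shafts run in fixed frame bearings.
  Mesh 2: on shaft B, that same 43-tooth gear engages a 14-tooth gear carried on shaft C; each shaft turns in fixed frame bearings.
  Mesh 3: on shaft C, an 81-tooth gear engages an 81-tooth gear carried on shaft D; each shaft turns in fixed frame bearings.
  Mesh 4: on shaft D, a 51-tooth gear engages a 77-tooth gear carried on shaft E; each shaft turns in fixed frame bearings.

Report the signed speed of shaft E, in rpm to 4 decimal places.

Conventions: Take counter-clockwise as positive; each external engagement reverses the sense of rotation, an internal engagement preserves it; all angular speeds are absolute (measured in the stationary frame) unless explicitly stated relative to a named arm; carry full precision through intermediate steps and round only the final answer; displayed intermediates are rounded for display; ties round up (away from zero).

+436.0074 rpm

topology: fixed-axis compound train — 4 meshes, A→E
mesh 1 [64T→43T]: ω = 144.0000×64/43 = 214.3256 rpm, sense flips to −
mesh 2 [43T→14T]: ω = 214.3256×43/14 = 658.2857 rpm, sense flips to +
mesh 3 [81T→81T]: ω = 658.2857×81/81 = 658.2857 rpm, sense flips to −
mesh 4 [51T→77T]: ω = 658.2857×51/77 = 436.0074 rpm, sense flips to +
signed output speed = +436.0074 rpm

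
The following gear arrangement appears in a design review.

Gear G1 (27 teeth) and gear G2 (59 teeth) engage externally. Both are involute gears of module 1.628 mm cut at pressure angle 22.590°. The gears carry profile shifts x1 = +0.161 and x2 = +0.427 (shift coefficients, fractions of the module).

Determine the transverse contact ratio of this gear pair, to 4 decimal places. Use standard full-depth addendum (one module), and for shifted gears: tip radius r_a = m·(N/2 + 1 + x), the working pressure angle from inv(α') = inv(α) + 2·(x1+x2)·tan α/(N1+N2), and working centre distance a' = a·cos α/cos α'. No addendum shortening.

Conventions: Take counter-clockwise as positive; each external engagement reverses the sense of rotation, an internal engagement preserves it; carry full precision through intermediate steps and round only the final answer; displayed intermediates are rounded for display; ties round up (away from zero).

1.5264

recognized (one external pair, fixed centres): single-mesh tooth geometry, m = 1.628, N1 = 27, N2 = 59
base radii: r_b1 = 20.291788, r_b2 = 44.341314
tip radii: r_a1 = 23.868108, r_a2 = 50.349156
inv(α') = inv(22.590°) + 2·(+0.161+0.427)·tan α/(27+59) = 0.02747450  ⇒  α' = 24.32027°
a' = a·cos α / cos α' = 70.0040·cos 22.590°/cos 24.32027° = 70.927365
action lengths: √(r_a1²−r_b1²) = 12.567017, √(r_a2²−r_b2²) = 23.851317
base pitch p_b = π·m·cos α = 4.722113
CR = (12.567017 + 23.851317 − 70.927365·sin 24.32027°)/4.722113 = 1.526401
contact ratio ≈ 1.5264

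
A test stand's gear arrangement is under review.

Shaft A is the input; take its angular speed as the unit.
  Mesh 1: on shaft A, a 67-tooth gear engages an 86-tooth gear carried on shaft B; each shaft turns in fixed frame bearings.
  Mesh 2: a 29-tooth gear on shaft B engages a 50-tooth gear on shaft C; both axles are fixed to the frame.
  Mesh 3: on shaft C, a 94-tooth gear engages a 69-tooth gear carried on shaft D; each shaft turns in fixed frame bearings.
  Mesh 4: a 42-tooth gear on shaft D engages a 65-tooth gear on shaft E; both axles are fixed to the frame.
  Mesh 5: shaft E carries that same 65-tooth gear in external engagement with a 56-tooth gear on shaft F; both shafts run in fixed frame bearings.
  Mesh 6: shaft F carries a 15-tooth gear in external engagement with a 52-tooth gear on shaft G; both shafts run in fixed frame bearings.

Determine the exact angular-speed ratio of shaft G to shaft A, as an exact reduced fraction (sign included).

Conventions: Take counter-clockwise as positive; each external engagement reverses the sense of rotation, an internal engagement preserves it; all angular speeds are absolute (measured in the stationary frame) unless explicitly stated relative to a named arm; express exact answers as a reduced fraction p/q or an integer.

273963/2057120

class = fixed-axis compound train [6 meshes; 6 ratios multiply, 6 sense flips]
mesh 1 [67T→86T]: running ratio 67/86, sense −
mesh 2 [29T→50T]: running ratio 1943/4300, sense +
mesh 3 [94T→69T]: running ratio 91321/148350, sense −
mesh 4 [42T→65T]: running ratio 639247/1607125, sense +
mesh 5 [65T→56T]: running ratio 91321/197800, sense −
mesh 6 [15T→52T]: running ratio 273963/2057120, sense +
ω_out/ω_in = 273963/2057120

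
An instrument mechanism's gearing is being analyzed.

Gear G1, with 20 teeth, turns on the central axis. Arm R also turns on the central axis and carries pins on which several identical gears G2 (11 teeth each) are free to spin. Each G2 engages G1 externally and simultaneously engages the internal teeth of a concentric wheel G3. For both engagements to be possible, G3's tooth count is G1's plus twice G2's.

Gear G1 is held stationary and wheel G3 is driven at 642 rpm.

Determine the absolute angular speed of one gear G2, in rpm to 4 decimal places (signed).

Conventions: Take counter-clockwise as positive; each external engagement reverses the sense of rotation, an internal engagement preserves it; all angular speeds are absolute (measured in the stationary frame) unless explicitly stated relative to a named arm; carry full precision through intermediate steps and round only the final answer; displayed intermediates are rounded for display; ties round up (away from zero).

+1225.6364 rpm

planetary set (20T centre, 11T on arm, 42T internal) — Willis relation
normalise by the input: solve with ω_ring = 1, then scale by 642 rpm
ring teeth: 20 + 2·11 = 42
20(ω_sun−ω_arm) = −42(ω_ring−ω_arm),  ω_sun = 0, ω_ring = 1
20(0−ω_arm) = −42(1−ω_arm)  ⇒  62·ω_arm = 42  ⇒  ω_arm = 21/31
sun–planet mesh: 20·(0−21/31) = −11·(ω_p−ω_arm)  ⇒  ω_p−ω_arm = 420/341
ω_p = 21/31 + 420/341 = 21/11
scale: ω_p = 21/11 × 642 rpm = +1225.6364 rpm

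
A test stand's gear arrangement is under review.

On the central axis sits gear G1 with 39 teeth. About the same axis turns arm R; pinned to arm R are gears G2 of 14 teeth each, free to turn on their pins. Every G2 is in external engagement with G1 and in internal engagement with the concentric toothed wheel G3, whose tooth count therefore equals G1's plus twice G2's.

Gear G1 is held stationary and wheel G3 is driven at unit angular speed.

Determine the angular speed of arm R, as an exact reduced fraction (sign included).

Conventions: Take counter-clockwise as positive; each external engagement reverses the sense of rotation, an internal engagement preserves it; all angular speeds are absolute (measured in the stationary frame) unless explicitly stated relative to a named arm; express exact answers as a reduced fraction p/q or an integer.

class = planetary set [G3 = 39+2·14 = 67; Willis about the carrier]
ring teeth: 39 + 2·14 = 67
39(ω_sun−ω_arm) = −67(ω_ring−ω_arm),  ω_sun = 0, ω_ring = 1
39(0−ω_arm) = −67(1−ω_arm)  ⇒  106·ω_arm = 67  ⇒  ω_arm = 67/106
exact speed ratio = 67/106

67/106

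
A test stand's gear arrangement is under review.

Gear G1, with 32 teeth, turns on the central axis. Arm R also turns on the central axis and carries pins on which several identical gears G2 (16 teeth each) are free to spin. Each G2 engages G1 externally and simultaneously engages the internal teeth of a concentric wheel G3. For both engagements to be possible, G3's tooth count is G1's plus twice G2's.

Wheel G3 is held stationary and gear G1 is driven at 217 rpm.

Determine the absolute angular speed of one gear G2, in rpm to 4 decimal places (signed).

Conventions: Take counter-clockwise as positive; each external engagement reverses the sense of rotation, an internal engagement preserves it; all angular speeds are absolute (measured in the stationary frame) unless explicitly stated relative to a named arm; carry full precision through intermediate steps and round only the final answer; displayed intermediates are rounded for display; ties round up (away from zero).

-217.0000 rpm

class = planetary set [G3 = 32+2·16 = 64; Willis about the carrier]
normalise by the input: solve with ω_sun = 1, then scale by 217 rpm
ring teeth: 32 + 2·16 = 64
32(ω_sun−ω_arm) = −64(ω_ring−ω_arm),  ω_ring = 0, ω_sun = 1
32(1−ω_arm) = −64(0−ω_arm)  ⇒  96·ω_arm = 32  ⇒  ω_arm = 1/3
sun–planet mesh: 32·(1−1/3) = −16·(ω_p−ω_arm)  ⇒  ω_p−ω_arm = -4/3
ω_p = 1/3 − 4/3 = -1
scale: ω_p = -1 × 217 rpm = -217.0000 rpm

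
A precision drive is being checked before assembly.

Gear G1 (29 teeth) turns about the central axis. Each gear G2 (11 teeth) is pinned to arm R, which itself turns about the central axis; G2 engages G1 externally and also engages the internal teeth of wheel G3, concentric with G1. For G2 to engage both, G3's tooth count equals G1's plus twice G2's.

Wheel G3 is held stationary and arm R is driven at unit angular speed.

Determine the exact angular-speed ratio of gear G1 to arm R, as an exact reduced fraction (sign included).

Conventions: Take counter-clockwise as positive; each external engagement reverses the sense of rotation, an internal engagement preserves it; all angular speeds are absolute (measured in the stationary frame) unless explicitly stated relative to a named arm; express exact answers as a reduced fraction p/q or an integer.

80/29

recognized (axles ride arm R): planetary set, 29/11/51 teeth
ring teeth: 29 + 2·11 = 51
29(ω_sun−ω_arm) = −51(ω_ring−ω_arm),  ω_ring = 0, ω_arm = 1
ω_sun = 1 − (51/29)(0−1) = 80/29
ω_out/ω_in = 80/29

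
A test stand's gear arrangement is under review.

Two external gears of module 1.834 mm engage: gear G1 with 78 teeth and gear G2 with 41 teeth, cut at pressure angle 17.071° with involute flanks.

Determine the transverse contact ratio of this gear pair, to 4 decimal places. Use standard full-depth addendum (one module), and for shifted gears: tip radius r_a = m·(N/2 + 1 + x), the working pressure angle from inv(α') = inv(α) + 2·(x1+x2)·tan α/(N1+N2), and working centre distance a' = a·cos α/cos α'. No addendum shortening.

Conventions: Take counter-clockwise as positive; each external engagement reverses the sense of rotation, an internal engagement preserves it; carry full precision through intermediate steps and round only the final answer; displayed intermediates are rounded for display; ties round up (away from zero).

recognized (one external pair, fixed centres): single-mesh tooth geometry, m = 1.834, N1 = 78, N2 = 41
base radii: r_b1 = 68.374687, r_b2 = 35.940541
tip radii: r_a1 = 73.360000, r_a2 = 39.431000
no profile shift: α' = α, a' = a
action lengths: √(r_a1²−r_b1²) = 26.581793, √(r_a2²−r_b2²) = 16.219781
base pitch p_b = π·m·cos α = 5.507831
CR = (26.581793 + 16.219781 − 109.123000·sin 17.07100°)/5.507831 = 1.954999
contact ratio ≈ 1.9550

1.9550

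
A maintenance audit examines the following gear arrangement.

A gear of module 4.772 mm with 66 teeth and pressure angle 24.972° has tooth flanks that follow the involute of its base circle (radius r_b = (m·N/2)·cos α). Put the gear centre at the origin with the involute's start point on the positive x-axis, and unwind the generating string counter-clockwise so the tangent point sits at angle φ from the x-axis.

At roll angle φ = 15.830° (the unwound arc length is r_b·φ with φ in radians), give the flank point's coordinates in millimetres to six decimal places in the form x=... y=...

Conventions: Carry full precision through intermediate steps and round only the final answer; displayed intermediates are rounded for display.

x=148.099178 y=0.995919

class = single-mesh tooth geometry [base-circle involute, m = 4.772, 66T]
pitch radius r_p = m·N/2 = 4.772·66/2 = 157.476000
base radius r_b = r_p·cos α = 157.476000·cos 24.972° = 142.754232
roll angle φ = 15.830° = 0.27628562 rad
x = r_b·(cos φ + φ·sin φ) = 148.099178
y = r_b·(sin φ − φ·cos φ) = 0.995919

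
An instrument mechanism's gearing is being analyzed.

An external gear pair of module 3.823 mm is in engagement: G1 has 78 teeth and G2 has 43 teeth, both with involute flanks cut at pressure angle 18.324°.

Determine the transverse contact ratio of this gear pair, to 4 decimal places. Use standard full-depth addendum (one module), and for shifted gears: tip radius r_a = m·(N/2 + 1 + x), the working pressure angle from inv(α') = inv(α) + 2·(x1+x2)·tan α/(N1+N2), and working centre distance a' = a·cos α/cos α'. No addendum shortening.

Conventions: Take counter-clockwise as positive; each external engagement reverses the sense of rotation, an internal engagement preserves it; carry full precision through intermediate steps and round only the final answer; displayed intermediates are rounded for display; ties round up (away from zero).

recognized (one external pair, fixed centres): single-mesh tooth geometry, m = 3.823, N1 = 78, N2 = 43
base radii: r_b1 = 141.536868, r_b2 = 78.026735
tip radii: r_a1 = 152.920000, r_a2 = 86.017500
no profile shift: α' = α, a' = a
action lengths: √(r_a1²−r_b1²) = 57.895089, √(r_a2²−r_b2²) = 36.205510
base pitch p_b = π·m·cos α = 11.401312
CR = (57.895089 + 36.205510 − 231.291500·sin 18.32400°)/11.401312 = 1.875647
contact ratio ≈ 1.8756

1.8756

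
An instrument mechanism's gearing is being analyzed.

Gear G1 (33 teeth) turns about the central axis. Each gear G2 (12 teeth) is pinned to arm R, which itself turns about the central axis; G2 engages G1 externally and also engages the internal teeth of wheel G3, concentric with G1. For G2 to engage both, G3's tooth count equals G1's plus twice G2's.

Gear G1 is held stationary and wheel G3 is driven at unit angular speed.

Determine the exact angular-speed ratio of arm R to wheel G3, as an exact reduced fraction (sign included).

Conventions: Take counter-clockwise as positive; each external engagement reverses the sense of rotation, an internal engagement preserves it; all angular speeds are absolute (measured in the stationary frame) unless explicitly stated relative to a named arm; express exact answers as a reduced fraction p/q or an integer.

recognized (axles ride arm R): planetary set, 33/12/57 teeth
ring teeth: 33 + 2·12 = 57
33(ω_sun−ω_arm) = −57(ω_ring−ω_arm),  ω_sun = 0, ω_ring = 1
33(0−ω_arm) = −57(1−ω_arm)  ⇒  90·ω_arm = 57  ⇒  ω_arm = 19/30
ω_out/ω_in = 19/30

19/30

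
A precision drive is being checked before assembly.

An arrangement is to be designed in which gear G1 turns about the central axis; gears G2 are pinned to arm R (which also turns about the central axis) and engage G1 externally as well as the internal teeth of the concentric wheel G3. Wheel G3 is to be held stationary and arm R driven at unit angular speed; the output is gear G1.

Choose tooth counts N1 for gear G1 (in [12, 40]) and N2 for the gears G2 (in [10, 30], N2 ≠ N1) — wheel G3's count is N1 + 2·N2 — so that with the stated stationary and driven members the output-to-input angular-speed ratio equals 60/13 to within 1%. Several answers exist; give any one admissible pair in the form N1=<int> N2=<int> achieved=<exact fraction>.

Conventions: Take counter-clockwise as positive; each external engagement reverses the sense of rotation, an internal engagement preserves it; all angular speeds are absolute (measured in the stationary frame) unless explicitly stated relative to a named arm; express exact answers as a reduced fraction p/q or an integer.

design class (target 60/13): planetary set
Willis with ω_ring = 0: ω_sun/ω_arm = (N1+N3)/N1; set equal to 60/13  ⇒  N3/N1 = 60/13 − 1 = 47/13
N3 = N1 + 2·N2  ⇒  N2/N1 = (N3/N1 − 1)/2 = (47/13 − 1)/2 = 17/13
smallest multiple with N1 ≥ 12 and N2 ≥ 10: k = 1  ⇒  N1 = 1·13 = 13, N2 = 1·17 = 17 (N1 ≤ 40, N2 ≤ 30, N2 ≠ N1 ✓), N3 = 13 + 2·17 = 47
check: (N1+N3)/N1 with N1 = 13, N3 = 47 gives 60/13; |achieved − target| = 0 ≤ 3/65 ✓

N1=13 N2=17 achieved=60/13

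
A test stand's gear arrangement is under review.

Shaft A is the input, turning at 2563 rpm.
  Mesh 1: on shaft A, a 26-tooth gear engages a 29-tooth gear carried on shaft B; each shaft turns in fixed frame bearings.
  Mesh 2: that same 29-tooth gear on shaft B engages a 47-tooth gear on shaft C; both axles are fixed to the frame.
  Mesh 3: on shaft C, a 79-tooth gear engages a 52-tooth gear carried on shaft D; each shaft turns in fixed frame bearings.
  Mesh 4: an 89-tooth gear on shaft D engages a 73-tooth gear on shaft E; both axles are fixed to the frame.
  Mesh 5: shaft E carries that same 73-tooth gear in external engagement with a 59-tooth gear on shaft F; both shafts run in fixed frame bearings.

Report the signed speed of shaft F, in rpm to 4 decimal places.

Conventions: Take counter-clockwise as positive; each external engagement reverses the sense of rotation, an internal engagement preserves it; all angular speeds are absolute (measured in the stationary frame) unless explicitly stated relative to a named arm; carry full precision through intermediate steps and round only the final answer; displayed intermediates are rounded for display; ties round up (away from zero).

recognized (6 fixed axles, 5 meshes): fixed-axis compound train
mesh 1 [26T→29T]: ω = 2563.0000×26/29 = 2297.8621 rpm, sense flips to −
mesh 2 [29T→47T]: ω = 2297.8621×29/47 = 1417.8298 rpm, sense flips to +
mesh 3 [79T→52T]: ω = 1417.8298×79/52 = 2154.0106 rpm, sense flips to −
mesh 4 [89T→73T]: ω = 2154.0106×89/73 = 2626.1226 rpm, sense flips to +
mesh 5 [73T→59T]: ω = 2626.1226×73/59 = 3249.2703 rpm, sense flips to −
signed output speed = -3249.2703 rpm

-3249.2703 rpm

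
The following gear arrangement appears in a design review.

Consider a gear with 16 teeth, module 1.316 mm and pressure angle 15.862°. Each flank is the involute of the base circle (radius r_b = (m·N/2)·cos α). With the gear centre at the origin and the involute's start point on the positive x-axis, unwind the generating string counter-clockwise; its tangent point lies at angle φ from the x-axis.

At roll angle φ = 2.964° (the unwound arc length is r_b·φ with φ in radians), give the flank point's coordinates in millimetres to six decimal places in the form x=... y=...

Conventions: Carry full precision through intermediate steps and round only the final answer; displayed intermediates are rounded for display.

class = single-mesh tooth geometry [base-circle involute, m = 1.316, 16T]
pitch radius r_p = m·N/2 = 1.316·16/2 = 10.528000
base radius r_b = r_p·cos α = 10.528000·cos 15.862° = 10.127123
roll angle φ = 2.964° = 0.05173156 rad
x = r_b·(cos φ + φ·sin φ) = 10.140665
y = r_b·(sin φ − φ·cos φ) = 0.000467

x=10.140665 y=0.000467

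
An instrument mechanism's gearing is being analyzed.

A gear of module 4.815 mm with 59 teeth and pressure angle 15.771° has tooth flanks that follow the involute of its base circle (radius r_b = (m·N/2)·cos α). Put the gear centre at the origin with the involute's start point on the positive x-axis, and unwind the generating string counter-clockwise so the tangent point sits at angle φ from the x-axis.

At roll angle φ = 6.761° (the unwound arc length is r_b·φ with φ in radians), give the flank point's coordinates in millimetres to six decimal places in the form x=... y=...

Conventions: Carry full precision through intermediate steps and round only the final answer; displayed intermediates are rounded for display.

x=137.643798 y=0.074764

class = single-mesh tooth geometry [base-circle involute, m = 4.815, 59T]
pitch radius r_p = m·N/2 = 4.815·59/2 = 142.042500
base radius r_b = r_p·cos α = 142.042500·cos 15.771° = 136.695407
roll angle φ = 6.761° = 0.11800171 rad
x = r_b·(cos φ + φ·sin φ) = 137.643798
y = r_b·(sin φ − φ·cos φ) = 0.074764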